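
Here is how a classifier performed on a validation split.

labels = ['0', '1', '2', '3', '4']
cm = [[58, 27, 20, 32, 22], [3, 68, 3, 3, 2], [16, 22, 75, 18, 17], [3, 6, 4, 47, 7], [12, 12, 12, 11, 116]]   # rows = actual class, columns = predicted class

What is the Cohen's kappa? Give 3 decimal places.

Observed agreement pₒ = trace/N = 364/616 = 0.5909
Expected agreement pₑ = Σ (rowᵢ·colᵢ)/N² = (159·92 + 79·135 + 148·114 + 67·111 + 163·164)/616² = 0.2012
κ = (pₒ − pₑ)/(1 − pₑ) = (0.5909 − 0.2012)/(1 − 0.2012) = 0.488

0.488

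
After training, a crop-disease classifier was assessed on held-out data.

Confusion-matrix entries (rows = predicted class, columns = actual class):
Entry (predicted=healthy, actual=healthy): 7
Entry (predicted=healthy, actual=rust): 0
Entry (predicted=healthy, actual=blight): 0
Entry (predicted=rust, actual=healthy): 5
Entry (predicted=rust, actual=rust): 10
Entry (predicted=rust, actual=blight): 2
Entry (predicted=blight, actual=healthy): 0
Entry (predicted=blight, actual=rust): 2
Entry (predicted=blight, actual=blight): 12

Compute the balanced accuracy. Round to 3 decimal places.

Balanced accuracy = mean of per-class recall.
  healthy: recall = 7/12 = 0.5833
  rust: recall = 10/12 = 0.8333
  blight: recall = 12/14 = 0.8571
Mean = (0.5833 + 0.8333 + 0.8571) / 3 = 0.758

0.758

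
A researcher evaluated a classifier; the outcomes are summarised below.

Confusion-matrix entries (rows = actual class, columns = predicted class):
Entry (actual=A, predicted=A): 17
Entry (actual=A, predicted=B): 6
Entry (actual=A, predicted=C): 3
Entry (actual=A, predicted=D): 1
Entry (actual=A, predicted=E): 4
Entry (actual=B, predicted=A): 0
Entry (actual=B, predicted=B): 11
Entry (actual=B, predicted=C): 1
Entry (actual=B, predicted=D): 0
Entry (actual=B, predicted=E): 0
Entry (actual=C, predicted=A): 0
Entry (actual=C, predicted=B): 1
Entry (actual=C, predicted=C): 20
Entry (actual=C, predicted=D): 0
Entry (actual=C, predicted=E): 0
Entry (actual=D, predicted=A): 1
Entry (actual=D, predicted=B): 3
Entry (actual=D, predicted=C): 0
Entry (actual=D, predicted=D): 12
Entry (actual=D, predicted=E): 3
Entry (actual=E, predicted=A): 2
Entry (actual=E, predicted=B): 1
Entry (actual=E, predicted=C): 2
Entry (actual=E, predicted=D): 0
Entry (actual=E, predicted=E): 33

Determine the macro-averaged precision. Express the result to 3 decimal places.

Per-class precision (TP/(TP+FP)):
  A: TP=17, FP=0+0+1+2=3 → 17/20 = 0.8500
  B: TP=11, FP=6+1+3+1=11 → 11/22 = 0.5000
  C: TP=20, FP=3+1+0+2=6 → 20/26 = 0.7692
  D: TP=12, FP=1+0+0+0=1 → 12/13 = 0.9231
  E: TP=33, FP=4+0+0+3=7 → 33/40 = 0.8250
Macro-precision = mean = (0.8500 + 0.5000 + 0.7692 + 0.9231 + 0.8250) / 5 = 0.773

0.773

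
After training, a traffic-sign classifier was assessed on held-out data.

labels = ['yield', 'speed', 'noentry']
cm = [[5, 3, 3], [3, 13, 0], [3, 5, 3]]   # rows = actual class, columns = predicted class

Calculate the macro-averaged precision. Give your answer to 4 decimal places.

0.5245

Per-class precision (TP/(TP+FP)):
  yield: TP=5, FP=3+3=6 → 5/11 = 0.45455
  speed: TP=13, FP=3+5=8 → 13/21 = 0.61905
  noentry: TP=3, FP=3+0=3 → 3/6 = 0.50000
Macro-precision = mean = (0.45455 + 0.61905 + 0.50000) / 3 = 0.5245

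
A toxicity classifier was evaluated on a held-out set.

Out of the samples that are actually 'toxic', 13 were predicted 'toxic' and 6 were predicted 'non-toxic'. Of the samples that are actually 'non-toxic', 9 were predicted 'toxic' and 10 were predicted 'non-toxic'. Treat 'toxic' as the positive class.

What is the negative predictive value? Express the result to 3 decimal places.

NPV = TN/(TN+FN) = 10/(10+6) = 0.625

0.625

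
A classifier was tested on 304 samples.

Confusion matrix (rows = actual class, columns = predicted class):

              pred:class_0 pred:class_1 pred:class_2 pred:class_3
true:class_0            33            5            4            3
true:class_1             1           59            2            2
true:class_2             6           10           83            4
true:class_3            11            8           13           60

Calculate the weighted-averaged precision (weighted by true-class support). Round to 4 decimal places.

0.7861

Per-class precision (TP/(TP+FP)):
  class_0: TP=33, FP=1+6+11=18 → 33/51 = 0.64706
  class_1: TP=59, FP=5+10+8=23 → 59/82 = 0.71951
  class_2: TP=83, FP=4+2+13=19 → 83/102 = 0.81373
  class_3: TP=60, FP=3+2+4=9 → 60/69 = 0.86957
Weighted-precision = Σ (supportᵢ/N)·precisionᵢ with N=304: (45/304)·0.64706 + (64/304)·0.71951 + (103/304)·0.81373 + (92/304)·0.86957 = 0.7861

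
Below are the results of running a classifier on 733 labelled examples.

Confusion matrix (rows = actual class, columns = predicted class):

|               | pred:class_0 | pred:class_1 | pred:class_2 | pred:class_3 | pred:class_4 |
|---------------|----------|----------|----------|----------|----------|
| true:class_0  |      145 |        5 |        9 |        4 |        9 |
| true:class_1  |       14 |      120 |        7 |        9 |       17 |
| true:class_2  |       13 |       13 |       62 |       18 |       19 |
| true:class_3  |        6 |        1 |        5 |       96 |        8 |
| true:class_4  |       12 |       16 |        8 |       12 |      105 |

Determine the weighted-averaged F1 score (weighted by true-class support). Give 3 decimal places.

Per-class F1 score (2·TP/(2·TP+FP+FN)):
  class_0: TP=145, FP=14+13+6+12=45, FN=5+9+4+9=27 → 290/362 = 0.8011
  class_1: TP=120, FP=5+13+1+16=35, FN=14+7+9+17=47 → 240/322 = 0.7453
  class_2: TP=62, FP=9+7+5+8=29, FN=13+13+18+19=63 → 124/216 = 0.5741
  class_3: TP=96, FP=4+9+18+12=43, FN=6+1+5+8=20 → 192/255 = 0.7529
  class_4: TP=105, FP=9+17+19+8=53, FN=12+16+8+12=48 → 210/311 = 0.6752
Weighted-F1 score = Σ (supportᵢ/N)·F1 scoreᵢ with N=733: (172/733)·0.8011 + (167/733)·0.7453 + (125/733)·0.5741 + (116/733)·0.7529 + (153/733)·0.6752 = 0.716

0.716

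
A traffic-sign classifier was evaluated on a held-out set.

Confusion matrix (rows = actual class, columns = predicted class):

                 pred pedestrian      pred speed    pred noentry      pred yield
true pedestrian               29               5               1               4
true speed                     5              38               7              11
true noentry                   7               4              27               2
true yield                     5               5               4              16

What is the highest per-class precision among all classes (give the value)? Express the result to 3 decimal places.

Per-class precision (TP/(TP+FP)):
  pedestrian: TP=29, FP=5+7+5=17 → 29/46 = 0.6304
  speed: TP=38, FP=5+4+5=14 → 38/52 = 0.7308
  noentry: TP=27, FP=1+7+4=12 → 27/39 = 0.6923
  yield: TP=16, FP=4+11+2=17 → 16/33 = 0.4848
Highest is class 'speed' with precision = 0.731.

0.731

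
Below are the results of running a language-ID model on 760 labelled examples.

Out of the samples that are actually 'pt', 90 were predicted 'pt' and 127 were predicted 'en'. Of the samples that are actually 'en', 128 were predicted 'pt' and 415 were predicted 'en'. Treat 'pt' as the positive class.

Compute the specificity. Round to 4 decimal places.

0.7643

Specificity = TN/(TN+FP) = 415/(415+128) = 0.7643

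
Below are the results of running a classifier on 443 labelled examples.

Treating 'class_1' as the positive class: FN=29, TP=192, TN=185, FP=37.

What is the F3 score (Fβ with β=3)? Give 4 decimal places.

0.8656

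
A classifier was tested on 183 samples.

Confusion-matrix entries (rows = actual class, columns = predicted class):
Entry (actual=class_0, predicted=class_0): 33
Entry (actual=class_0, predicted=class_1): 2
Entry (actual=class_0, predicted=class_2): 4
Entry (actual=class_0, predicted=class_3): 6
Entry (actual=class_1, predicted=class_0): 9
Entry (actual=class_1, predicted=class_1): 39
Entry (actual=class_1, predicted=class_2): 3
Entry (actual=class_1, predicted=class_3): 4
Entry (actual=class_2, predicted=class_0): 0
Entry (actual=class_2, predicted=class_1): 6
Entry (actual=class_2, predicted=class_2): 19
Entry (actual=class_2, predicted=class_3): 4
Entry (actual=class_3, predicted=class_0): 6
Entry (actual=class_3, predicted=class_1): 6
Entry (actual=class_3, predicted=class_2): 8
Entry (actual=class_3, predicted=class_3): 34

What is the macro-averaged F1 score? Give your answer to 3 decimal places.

0.675

Per-class F1 score (2·TP/(2·TP+FP+FN)):
  class_0: TP=33, FP=9+0+6=15, FN=2+4+6=12 → 66/93 = 0.7097
  class_1: TP=39, FP=2+6+6=14, FN=9+3+4=16 → 78/108 = 0.7222
  class_2: TP=19, FP=4+3+8=15, FN=0+6+4=10 → 38/63 = 0.6032
  class_3: TP=34, FP=6+4+4=14, FN=6+6+8=20 → 68/102 = 0.6667
Macro-F1 score = mean = (0.7097 + 0.7222 + 0.6032 + 0.6667) / 4 = 0.675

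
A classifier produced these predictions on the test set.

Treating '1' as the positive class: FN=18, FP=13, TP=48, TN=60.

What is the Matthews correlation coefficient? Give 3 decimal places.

0.553

MCC = (TP·TN − FP·FN) / √((TP+FP)(TP+FN)(TN+FP)(TN+FN))
Numerator = 48·60 − 13·18 = 2646
Denominator = √(61·66·73·78) = √22924044 = 4787.9060
MCC = 2646 / 4787.9060 = 0.553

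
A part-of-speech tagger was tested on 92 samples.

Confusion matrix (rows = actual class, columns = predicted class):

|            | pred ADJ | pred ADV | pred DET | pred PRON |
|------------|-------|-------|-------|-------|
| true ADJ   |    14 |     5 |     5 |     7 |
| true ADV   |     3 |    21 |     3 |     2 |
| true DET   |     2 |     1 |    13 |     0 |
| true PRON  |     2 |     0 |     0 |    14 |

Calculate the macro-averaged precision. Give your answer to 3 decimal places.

0.668

Per-class precision (TP/(TP+FP)):
  ADJ: TP=14, FP=3+2+2=7 → 14/21 = 0.6667
  ADV: TP=21, FP=5+1+0=6 → 21/27 = 0.7778
  DET: TP=13, FP=5+3+0=8 → 13/21 = 0.6190
  PRON: TP=14, FP=7+2+0=9 → 14/23 = 0.6087
Macro-precision = mean = (0.6667 + 0.7778 + 0.6190 + 0.6087) / 4 = 0.668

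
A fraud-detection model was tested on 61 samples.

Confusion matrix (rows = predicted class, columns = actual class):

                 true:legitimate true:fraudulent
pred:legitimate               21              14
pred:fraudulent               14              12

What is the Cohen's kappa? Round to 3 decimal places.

0.062

Observed agreement pₒ = trace/N = 33/61 = 0.5410
Expected agreement pₑ = Σ (rowᵢ·colᵢ)/N² = (35·35 + 26·26)/61² = 0.5109
κ = (pₒ − pₑ)/(1 − pₑ) = (0.5410 − 0.5109)/(1 − 0.5109) = 0.062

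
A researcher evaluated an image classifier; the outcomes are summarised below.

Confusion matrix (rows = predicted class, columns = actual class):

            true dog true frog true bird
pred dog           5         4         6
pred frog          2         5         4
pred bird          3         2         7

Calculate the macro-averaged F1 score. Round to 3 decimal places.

Per-class F1 score (2·TP/(2·TP+FP+FN)):
  dog: TP=5, FP=4+6=10, FN=2+3=5 → 10/25 = 0.4000
  frog: TP=5, FP=2+4=6, FN=4+2=6 → 10/22 = 0.4545
  bird: TP=7, FP=3+2=5, FN=6+4=10 → 14/29 = 0.4828
Macro-F1 score = mean = (0.4000 + 0.4545 + 0.4828) / 3 = 0.446

0.446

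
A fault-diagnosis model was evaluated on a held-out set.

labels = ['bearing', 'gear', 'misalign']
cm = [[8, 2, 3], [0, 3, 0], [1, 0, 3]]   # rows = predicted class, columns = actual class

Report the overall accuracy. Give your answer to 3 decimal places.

0.700

Accuracy = trace / total = (8+3+3=14) / 20 = 14/20 = 0.700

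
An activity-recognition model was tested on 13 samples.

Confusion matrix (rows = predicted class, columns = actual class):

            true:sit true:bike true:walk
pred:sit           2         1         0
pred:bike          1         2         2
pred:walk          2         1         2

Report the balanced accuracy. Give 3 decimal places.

Balanced accuracy = mean of per-class recall.
  sit: recall = 2/5 = 0.4000
  bike: recall = 2/4 = 0.5000
  walk: recall = 2/4 = 0.5000
Mean = (0.4000 + 0.5000 + 0.5000) / 3 = 0.467

0.467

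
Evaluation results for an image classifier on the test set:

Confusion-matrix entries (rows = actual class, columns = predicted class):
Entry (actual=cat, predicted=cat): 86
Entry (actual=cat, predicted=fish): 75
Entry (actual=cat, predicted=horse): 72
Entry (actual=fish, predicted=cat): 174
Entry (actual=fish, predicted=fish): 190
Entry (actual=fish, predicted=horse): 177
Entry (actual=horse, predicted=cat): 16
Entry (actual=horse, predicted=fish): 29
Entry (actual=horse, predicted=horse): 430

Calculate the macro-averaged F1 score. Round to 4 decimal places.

Per-class F1 score (2·TP/(2·TP+FP+FN)):
  cat: TP=86, FP=174+16=190, FN=75+72=147 → 172/509 = 0.33792
  fish: TP=190, FP=75+29=104, FN=174+177=351 → 380/835 = 0.45509
  horse: TP=430, FP=72+177=249, FN=16+29=45 → 860/1154 = 0.74523
Macro-F1 score = mean = (0.33792 + 0.45509 + 0.74523) / 3 = 0.5127

0.5127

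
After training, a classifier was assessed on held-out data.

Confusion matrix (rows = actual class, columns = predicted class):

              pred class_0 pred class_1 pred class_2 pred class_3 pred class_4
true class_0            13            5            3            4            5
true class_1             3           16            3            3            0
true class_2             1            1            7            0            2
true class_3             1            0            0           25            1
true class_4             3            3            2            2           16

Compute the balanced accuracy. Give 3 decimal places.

0.650

Balanced accuracy = mean of per-class recall.
  class_0: recall = 13/30 = 0.4333
  class_1: recall = 16/25 = 0.6400
  class_2: recall = 7/11 = 0.6364
  class_3: recall = 25/27 = 0.9259
  class_4: recall = 16/26 = 0.6154
Mean = (0.4333 + 0.6400 + 0.6364 + 0.9259 + 0.6154) / 5 = 0.650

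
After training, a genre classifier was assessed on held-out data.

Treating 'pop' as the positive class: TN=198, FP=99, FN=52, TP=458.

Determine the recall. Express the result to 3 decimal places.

0.898

Recall = TP/(TP+FN) = 458/(458+52) = 458/510 = 0.898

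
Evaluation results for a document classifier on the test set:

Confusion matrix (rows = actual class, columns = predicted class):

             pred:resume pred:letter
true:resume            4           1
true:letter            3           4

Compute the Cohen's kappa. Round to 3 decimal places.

0.351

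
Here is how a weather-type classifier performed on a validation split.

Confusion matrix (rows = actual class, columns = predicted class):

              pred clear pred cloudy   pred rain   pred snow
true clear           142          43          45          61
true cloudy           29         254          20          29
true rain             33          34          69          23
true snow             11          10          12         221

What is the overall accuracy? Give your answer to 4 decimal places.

Accuracy = trace / total = (142+254+69+221=686) / 1036 = 686/1036 = 0.6622

0.6622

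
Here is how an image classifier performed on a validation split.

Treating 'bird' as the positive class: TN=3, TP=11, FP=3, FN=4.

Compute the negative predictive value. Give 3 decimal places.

NPV = TN/(TN+FN) = 3/(3+4) = 0.429

0.429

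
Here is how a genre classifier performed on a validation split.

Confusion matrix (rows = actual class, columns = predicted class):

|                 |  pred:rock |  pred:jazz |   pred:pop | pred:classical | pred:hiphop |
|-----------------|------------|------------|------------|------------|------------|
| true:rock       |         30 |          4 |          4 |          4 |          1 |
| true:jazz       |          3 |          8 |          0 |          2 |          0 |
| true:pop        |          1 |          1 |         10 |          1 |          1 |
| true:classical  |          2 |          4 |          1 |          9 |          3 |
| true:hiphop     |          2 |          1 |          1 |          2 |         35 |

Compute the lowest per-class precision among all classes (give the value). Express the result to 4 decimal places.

Per-class precision (TP/(TP+FP)):
  rock: TP=30, FP=3+1+2+2=8 → 30/38 = 0.78947
  jazz: TP=8, FP=4+1+4+1=10 → 8/18 = 0.44444
  pop: TP=10, FP=4+0+1+1=6 → 10/16 = 0.62500
  classical: TP=9, FP=4+2+1+2=9 → 9/18 = 0.50000
  hiphop: TP=35, FP=1+0+1+3=5 → 35/40 = 0.87500
Lowest is class 'jazz' with precision = 0.4444.

0.4444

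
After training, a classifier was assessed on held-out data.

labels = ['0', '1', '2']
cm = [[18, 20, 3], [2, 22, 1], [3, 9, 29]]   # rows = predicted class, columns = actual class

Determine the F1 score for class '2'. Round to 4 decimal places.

Treat '2' as positive and all other classes as negative.
F1 score = 2·TP/(2·TP+FP+FN).
2: TP=29, FP=3+9=12, FN=3+1=4 → 58/74 = 0.78378

0.7838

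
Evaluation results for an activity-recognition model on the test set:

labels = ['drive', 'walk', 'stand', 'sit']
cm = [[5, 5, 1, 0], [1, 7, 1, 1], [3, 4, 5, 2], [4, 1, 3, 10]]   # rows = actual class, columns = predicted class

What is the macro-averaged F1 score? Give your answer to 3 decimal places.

0.499

Per-class F1 score (2·TP/(2·TP+FP+FN)):
  drive: TP=5, FP=1+3+4=8, FN=5+1+0=6 → 10/24 = 0.4167
  walk: TP=7, FP=5+4+1=10, FN=1+1+1=3 → 14/27 = 0.5185
  stand: TP=5, FP=1+1+3=5, FN=3+4+2=9 → 10/24 = 0.4167
  sit: TP=10, FP=0+1+2=3, FN=4+1+3=8 → 20/31 = 0.6452
Macro-F1 score = mean = (0.4167 + 0.5185 + 0.4167 + 0.6452) / 4 = 0.499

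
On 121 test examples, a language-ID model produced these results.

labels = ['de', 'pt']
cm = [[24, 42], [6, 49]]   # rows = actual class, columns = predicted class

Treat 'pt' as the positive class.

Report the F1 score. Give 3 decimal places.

0.671

Precision = TP/(TP+FP) = 49/91 = 0.5385
Recall = TP/(TP+FN) = 49/55 = 0.8909
F1 = 2·TP/(2·TP+FP+FN) = 98/146 = 0.671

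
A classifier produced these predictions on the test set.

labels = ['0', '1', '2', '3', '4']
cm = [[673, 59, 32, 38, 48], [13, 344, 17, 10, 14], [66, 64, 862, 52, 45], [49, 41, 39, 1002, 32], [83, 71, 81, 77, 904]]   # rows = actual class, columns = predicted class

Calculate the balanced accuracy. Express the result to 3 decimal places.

Balanced accuracy = mean of per-class recall.
  0: recall = 673/850 = 0.7918
  1: recall = 344/398 = 0.8643
  2: recall = 862/1089 = 0.7916
  3: recall = 1002/1163 = 0.8616
  4: recall = 904/1216 = 0.7434
Mean = (0.7918 + 0.8643 + 0.7916 + 0.8616 + 0.7434) / 5 = 0.811

0.811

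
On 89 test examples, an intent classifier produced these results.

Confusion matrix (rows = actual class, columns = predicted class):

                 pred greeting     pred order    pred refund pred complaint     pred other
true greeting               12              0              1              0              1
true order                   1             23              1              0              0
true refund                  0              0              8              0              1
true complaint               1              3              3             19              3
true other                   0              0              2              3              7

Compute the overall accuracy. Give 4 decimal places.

Accuracy = trace / total = (12+23+8+19+7=69) / 89 = 69/89 = 0.7753

0.7753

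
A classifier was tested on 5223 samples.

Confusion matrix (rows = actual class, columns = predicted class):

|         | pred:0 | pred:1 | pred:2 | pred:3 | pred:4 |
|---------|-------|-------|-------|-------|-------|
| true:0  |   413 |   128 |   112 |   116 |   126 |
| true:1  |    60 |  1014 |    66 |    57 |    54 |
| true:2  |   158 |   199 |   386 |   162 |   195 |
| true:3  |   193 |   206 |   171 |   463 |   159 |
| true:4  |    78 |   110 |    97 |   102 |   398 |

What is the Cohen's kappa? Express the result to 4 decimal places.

Observed agreement pₒ = trace/N = 2674/5223 = 0.51197
Expected agreement pₑ = Σ (rowᵢ·colᵢ)/N² = (895·902 + 1251·1657 + 1100·832 + 1192·900 + 785·932)/5223² = 0.20527
κ = (pₒ − pₑ)/(1 − pₑ) = (0.51197 − 0.20527)/(1 − 0.20527) = 0.3859

0.3859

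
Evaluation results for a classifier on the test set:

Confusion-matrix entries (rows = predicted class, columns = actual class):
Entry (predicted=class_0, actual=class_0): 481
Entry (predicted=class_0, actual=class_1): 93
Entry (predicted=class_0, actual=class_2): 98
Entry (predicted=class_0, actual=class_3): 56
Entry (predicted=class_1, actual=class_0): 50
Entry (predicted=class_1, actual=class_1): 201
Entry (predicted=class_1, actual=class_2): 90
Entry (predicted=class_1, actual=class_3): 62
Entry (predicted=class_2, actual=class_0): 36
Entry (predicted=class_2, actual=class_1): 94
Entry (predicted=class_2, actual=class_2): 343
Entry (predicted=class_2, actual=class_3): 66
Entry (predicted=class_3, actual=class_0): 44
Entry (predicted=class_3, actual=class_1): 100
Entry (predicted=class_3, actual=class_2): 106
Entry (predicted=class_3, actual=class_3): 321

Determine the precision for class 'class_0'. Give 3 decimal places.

One-vs-rest for 'class_0': TP = diagonal; FP = other classes predicted 'class_0'; FN = 'class_0' predicted as other.
precision = TP/(TP+FP).
class_0: TP=481, FP=93+98+56=247 → 481/728 = 0.6607

0.661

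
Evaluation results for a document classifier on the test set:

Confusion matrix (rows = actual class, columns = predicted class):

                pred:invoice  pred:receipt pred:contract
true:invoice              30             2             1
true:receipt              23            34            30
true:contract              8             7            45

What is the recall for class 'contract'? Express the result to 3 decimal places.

Take TP from the diagonal, FP from the rest of the 'contract' prediction marginal, FN from the rest of the 'contract' actual marginal.
recall = TP/(TP+FN).
contract: TP=45, FN=8+7=15 → 45/60 = 0.7500

0.750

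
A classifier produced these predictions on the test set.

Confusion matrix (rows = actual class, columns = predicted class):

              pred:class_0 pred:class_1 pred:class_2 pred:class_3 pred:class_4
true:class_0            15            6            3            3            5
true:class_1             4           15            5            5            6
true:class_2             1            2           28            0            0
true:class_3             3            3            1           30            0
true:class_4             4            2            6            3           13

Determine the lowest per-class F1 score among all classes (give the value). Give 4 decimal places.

0.4762

Per-class F1 score (2·TP/(2·TP+FP+FN)):
  class_0: TP=15, FP=4+1+3+4=12, FN=6+3+3+5=17 → 30/59 = 0.50847
  class_1: TP=15, FP=6+2+3+2=13, FN=4+5+5+6=20 → 30/63 = 0.47619
  class_2: TP=28, FP=3+5+1+6=15, FN=1+2+0+0=3 → 56/74 = 0.75676
  class_3: TP=30, FP=3+5+0+3=11, FN=3+3+1+0=7 → 60/78 = 0.76923
  class_4: TP=13, FP=5+6+0+0=11, FN=4+2+6+3=15 → 26/52 = 0.50000
Lowest is class 'class_1' with F1 score = 0.4762.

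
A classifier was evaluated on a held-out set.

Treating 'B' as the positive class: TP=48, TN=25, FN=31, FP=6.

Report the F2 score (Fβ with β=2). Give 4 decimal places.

0.6486

Fβ = (1+β²)·TP / ((1+β²)·TP + β²·FN + FP), with β²=4
= 5·48 / (5·48 + 4·31 + 6) = 0.6486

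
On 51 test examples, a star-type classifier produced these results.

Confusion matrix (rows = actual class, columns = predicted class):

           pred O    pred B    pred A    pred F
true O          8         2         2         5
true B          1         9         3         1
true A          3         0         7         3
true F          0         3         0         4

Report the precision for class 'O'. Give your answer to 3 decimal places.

0.667

Take TP from the diagonal, FP from the rest of the 'O' prediction marginal, FN from the rest of the 'O' actual marginal.
precision = TP/(TP+FP).
O: TP=8, FP=1+3+0=4 → 8/12 = 0.6667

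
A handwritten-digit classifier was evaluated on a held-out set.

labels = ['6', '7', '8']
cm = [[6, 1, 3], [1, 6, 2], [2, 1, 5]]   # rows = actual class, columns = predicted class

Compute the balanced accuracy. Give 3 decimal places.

0.631

Balanced accuracy = mean of per-class recall.
  6: recall = 6/10 = 0.6000
  7: recall = 6/9 = 0.6667
  8: recall = 5/8 = 0.6250
Mean = (0.6000 + 0.6667 + 0.6250) / 3 = 0.631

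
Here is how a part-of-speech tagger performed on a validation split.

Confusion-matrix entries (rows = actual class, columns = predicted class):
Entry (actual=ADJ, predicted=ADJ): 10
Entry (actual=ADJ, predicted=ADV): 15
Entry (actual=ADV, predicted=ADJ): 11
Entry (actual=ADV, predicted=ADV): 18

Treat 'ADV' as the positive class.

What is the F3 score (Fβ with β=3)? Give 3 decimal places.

Fβ = (1+β²)·TP / ((1+β²)·TP + β²·FN + FP), with β²=9
= 10·18 / (10·18 + 9·11 + 15) = 0.612

0.612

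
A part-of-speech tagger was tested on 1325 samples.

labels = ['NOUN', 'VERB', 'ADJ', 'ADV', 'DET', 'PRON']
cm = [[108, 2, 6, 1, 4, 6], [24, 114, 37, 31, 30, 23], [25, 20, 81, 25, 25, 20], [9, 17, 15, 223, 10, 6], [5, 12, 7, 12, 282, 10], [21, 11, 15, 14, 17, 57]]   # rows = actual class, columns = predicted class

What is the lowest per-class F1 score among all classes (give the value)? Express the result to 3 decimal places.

0.444

Per-class F1 score (2·TP/(2·TP+FP+FN)):
  NOUN: TP=108, FP=24+25+9+5+21=84, FN=2+6+1+4+6=19 → 216/319 = 0.6771
  VERB: TP=114, FP=2+20+17+12+11=62, FN=24+37+31+30+23=145 → 228/435 = 0.5241
  ADJ: TP=81, FP=6+37+15+7+15=80, FN=25+20+25+25+20=115 → 162/357 = 0.4538
  ADV: TP=223, FP=1+31+25+12+14=83, FN=9+17+15+10+6=57 → 446/586 = 0.7611
  DET: TP=282, FP=4+30+25+10+17=86, FN=5+12+7+12+10=46 → 564/696 = 0.8103
  PRON: TP=57, FP=6+23+20+6+10=65, FN=21+11+15+14+17=78 → 114/257 = 0.4436
Lowest is class 'PRON' with F1 score = 0.444.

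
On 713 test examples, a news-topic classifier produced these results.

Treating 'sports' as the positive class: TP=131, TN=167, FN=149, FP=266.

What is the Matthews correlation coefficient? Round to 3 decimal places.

-0.144

MCC = (TP·TN − FP·FN) / √((TP+FP)(TP+FN)(TN+FP)(TN+FN))
Numerator = 131·167 − 266·149 = -17757
Denominator = √(397·280·433·316) = √15209800480 = 123328.0198
MCC = -17757 / 123328.0198 = -0.144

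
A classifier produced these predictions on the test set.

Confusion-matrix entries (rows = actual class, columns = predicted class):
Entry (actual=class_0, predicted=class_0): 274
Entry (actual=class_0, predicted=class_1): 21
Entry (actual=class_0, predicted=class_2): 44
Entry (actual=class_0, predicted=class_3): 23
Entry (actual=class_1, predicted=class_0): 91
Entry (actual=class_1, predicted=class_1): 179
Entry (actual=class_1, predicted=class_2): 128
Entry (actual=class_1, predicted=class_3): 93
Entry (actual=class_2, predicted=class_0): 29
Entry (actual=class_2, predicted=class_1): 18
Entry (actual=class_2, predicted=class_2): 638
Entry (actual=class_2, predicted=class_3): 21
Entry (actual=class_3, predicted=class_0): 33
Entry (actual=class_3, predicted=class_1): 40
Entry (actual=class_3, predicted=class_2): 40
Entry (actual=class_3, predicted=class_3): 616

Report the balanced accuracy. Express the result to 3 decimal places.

Balanced accuracy = mean of per-class recall.
  class_0: recall = 274/362 = 0.7569
  class_1: recall = 179/491 = 0.3646
  class_2: recall = 638/706 = 0.9037
  class_3: recall = 616/729 = 0.8450
Mean = (0.7569 + 0.3646 + 0.9037 + 0.8450) / 4 = 0.718

0.718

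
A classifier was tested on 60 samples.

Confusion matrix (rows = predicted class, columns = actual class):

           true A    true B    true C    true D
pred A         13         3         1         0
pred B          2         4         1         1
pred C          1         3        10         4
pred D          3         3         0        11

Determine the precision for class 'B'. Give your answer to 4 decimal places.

0.5000

Take TP from the diagonal, FP from the rest of the 'B' prediction marginal, FN from the rest of the 'B' actual marginal.
precision = TP/(TP+FP).
B: TP=4, FP=2+1+1=4 → 4/8 = 0.50000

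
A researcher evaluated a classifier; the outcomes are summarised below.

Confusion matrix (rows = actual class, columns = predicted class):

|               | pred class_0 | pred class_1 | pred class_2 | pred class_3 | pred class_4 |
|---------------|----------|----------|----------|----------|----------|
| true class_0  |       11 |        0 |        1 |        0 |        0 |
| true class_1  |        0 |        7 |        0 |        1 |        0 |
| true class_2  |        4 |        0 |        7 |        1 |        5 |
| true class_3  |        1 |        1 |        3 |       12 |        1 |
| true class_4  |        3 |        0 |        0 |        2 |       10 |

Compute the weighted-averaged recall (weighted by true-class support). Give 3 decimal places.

Per-class recall (TP/(TP+FN)):
  class_0: TP=11, FN=0+1+0+0=1 → 11/12 = 0.9167
  class_1: TP=7, FN=0+0+1+0=1 → 7/8 = 0.8750
  class_2: TP=7, FN=4+0+1+5=10 → 7/17 = 0.4118
  class_3: TP=12, FN=1+1+3+1=6 → 12/18 = 0.6667
  class_4: TP=10, FN=3+0+0+2=5 → 10/15 = 0.6667
Weighted-recall = Σ (supportᵢ/N)·recallᵢ with N=70: (12/70)·0.9167 + (8/70)·0.8750 + (17/70)·0.4118 + (18/70)·0.6667 + (15/70)·0.6667 = 0.671

0.671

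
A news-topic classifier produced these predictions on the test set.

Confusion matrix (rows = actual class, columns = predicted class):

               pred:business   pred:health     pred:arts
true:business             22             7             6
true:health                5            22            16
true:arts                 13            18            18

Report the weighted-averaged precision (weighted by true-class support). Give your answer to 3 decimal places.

0.484

Per-class precision (TP/(TP+FP)):
  business: TP=22, FP=5+13=18 → 22/40 = 0.5500
  health: TP=22, FP=7+18=25 → 22/47 = 0.4681
  arts: TP=18, FP=6+16=22 → 18/40 = 0.4500
Weighted-precision = Σ (supportᵢ/N)·precisionᵢ with N=127: (35/127)·0.5500 + (43/127)·0.4681 + (49/127)·0.4500 = 0.484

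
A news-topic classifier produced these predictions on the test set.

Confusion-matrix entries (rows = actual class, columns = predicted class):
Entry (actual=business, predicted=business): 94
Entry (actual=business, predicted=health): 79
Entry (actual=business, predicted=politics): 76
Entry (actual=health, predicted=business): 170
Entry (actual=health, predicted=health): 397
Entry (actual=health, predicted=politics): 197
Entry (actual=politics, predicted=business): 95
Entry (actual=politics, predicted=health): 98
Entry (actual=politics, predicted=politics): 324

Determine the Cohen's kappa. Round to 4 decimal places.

Observed agreement pₒ = trace/N = 815/1530 = 0.53268
Expected agreement pₑ = Σ (rowᵢ·colᵢ)/N² = (249·359 + 764·574 + 517·597)/1530² = 0.35737
κ = (pₒ − pₑ)/(1 − pₑ) = (0.53268 − 0.35737)/(1 − 0.35737) = 0.2728

0.2728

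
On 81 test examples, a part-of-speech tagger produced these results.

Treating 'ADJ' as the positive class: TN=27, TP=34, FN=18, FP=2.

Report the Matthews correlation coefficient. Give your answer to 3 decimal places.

0.564

MCC = (TP·TN − FP·FN) / √((TP+FP)(TP+FN)(TN+FP)(TN+FN))
Numerator = 34·27 − 2·18 = 882
Denominator = √(36·52·29·45) = √2442960 = 1562.9971
MCC = 882 / 1562.9971 = 0.564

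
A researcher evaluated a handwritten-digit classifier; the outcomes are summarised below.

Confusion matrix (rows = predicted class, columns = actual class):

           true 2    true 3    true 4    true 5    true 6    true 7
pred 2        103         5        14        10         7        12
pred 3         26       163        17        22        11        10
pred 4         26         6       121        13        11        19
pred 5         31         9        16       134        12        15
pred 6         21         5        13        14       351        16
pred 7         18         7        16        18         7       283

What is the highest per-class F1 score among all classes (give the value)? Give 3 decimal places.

0.857

Per-class F1 score (2·TP/(2·TP+FP+FN)):
  2: TP=103, FP=5+14+10+7+12=48, FN=26+26+31+21+18=122 → 206/376 = 0.5479
  3: TP=163, FP=26+17+22+11+10=86, FN=5+6+9+5+7=32 → 326/444 = 0.7342
  4: TP=121, FP=26+6+13+11+19=75, FN=14+17+16+13+16=76 → 242/393 = 0.6158
  5: TP=134, FP=31+9+16+12+15=83, FN=10+22+13+14+18=77 → 268/428 = 0.6262
  6: TP=351, FP=21+5+13+14+16=69, FN=7+11+11+12+7=48 → 702/819 = 0.8571
  7: TP=283, FP=18+7+16+18+7=66, FN=12+10+19+15+16=72 → 566/704 = 0.8040
Highest is class '6' with F1 score = 0.857.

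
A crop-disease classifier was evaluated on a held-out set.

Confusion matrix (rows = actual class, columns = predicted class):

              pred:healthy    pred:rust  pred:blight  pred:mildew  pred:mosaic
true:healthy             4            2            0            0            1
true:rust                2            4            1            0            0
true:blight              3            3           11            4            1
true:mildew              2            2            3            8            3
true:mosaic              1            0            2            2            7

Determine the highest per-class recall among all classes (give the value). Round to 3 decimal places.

0.583

Per-class recall (TP/(TP+FN)):
  healthy: TP=4, FN=2+0+0+1=3 → 4/7 = 0.5714
  rust: TP=4, FN=2+1+0+0=3 → 4/7 = 0.5714
  blight: TP=11, FN=3+3+4+1=11 → 11/22 = 0.5000
  mildew: TP=8, FN=2+2+3+3=10 → 8/18 = 0.4444
  mosaic: TP=7, FN=1+0+2+2=5 → 7/12 = 0.5833
Highest is class 'mosaic' with recall = 0.583.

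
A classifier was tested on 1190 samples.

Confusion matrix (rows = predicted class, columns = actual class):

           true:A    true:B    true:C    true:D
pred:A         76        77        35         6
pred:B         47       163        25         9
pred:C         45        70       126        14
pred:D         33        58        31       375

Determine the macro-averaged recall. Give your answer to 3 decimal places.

0.582

Per-class recall (TP/(TP+FN)):
  A: TP=76, FN=47+45+33=125 → 76/201 = 0.3781
  B: TP=163, FN=77+70+58=205 → 163/368 = 0.4429
  C: TP=126, FN=35+25+31=91 → 126/217 = 0.5806
  D: TP=375, FN=6+9+14=29 → 375/404 = 0.9282
Macro-recall = mean = (0.3781 + 0.4429 + 0.5806 + 0.9282) / 4 = 0.582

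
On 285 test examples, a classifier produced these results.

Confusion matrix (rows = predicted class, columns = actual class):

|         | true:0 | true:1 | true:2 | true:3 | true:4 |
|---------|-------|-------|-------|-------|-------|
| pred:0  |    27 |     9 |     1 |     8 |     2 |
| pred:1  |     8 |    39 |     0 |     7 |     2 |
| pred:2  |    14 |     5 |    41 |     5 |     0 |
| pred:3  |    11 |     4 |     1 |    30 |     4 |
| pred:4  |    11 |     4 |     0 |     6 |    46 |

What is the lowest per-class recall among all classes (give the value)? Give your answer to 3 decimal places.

0.380

Per-class recall (TP/(TP+FN)):
  0: TP=27, FN=8+14+11+11=44 → 27/71 = 0.3803
  1: TP=39, FN=9+5+4+4=22 → 39/61 = 0.6393
  2: TP=41, FN=1+0+1+0=2 → 41/43 = 0.9535
  3: TP=30, FN=8+7+5+6=26 → 30/56 = 0.5357
  4: TP=46, FN=2+2+0+4=8 → 46/54 = 0.8519
Lowest is class '0' with recall = 0.380.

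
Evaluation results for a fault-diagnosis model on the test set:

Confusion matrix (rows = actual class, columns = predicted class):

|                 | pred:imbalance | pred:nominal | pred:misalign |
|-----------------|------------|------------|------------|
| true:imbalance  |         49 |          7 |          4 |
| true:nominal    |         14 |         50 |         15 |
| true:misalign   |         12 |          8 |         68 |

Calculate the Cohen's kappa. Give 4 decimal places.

0.6022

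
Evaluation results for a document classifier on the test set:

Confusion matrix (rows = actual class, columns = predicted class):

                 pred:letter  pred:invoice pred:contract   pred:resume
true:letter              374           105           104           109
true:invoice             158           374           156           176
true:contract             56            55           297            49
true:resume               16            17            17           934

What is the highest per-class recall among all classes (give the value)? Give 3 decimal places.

Per-class recall (TP/(TP+FN)):
  letter: TP=374, FN=105+104+109=318 → 374/692 = 0.5405
  invoice: TP=374, FN=158+156+176=490 → 374/864 = 0.4329
  contract: TP=297, FN=56+55+49=160 → 297/457 = 0.6499
  resume: TP=934, FN=16+17+17=50 → 934/984 = 0.9492
Highest is class 'resume' with recall = 0.949.

0.949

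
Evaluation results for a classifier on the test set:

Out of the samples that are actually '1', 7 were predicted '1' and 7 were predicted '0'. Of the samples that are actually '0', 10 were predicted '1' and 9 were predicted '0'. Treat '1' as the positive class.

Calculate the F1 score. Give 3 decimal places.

0.452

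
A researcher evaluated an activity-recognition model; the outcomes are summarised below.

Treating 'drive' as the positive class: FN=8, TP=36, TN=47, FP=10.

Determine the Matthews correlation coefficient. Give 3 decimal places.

0.640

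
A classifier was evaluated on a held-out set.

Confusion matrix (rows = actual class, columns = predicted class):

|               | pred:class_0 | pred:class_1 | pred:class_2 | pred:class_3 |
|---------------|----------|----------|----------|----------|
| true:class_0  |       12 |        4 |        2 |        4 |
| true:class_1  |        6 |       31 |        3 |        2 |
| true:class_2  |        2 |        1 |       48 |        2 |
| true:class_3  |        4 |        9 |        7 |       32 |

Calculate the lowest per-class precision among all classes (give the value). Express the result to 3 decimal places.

Per-class precision (TP/(TP+FP)):
  class_0: TP=12, FP=6+2+4=12 → 12/24 = 0.5000
  class_1: TP=31, FP=4+1+9=14 → 31/45 = 0.6889
  class_2: TP=48, FP=2+3+7=12 → 48/60 = 0.8000
  class_3: TP=32, FP=4+2+2=8 → 32/40 = 0.8000
Lowest is class 'class_0' with precision = 0.500.

0.500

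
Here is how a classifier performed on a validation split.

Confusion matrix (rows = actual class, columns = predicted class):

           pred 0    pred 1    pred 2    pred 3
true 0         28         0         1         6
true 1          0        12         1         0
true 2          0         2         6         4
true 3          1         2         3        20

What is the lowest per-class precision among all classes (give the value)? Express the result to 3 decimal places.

0.545

Per-class precision (TP/(TP+FP)):
  0: TP=28, FP=0+0+1=1 → 28/29 = 0.9655
  1: TP=12, FP=0+2+2=4 → 12/16 = 0.7500
  2: TP=6, FP=1+1+3=5 → 6/11 = 0.5455
  3: TP=20, FP=6+0+4=10 → 20/30 = 0.6667
Lowest is class '2' with precision = 0.545.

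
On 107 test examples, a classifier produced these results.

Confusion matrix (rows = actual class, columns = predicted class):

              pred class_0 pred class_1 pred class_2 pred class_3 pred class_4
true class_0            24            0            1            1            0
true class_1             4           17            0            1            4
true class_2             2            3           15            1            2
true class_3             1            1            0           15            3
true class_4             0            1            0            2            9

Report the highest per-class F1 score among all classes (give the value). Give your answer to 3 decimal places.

Per-class F1 score (2·TP/(2·TP+FP+FN)):
  class_0: TP=24, FP=4+2+1+0=7, FN=0+1+1+0=2 → 48/57 = 0.8421
  class_1: TP=17, FP=0+3+1+1=5, FN=4+0+1+4=9 → 34/48 = 0.7083
  class_2: TP=15, FP=1+0+0+0=1, FN=2+3+1+2=8 → 30/39 = 0.7692
  class_3: TP=15, FP=1+1+1+2=5, FN=1+1+0+3=5 → 30/40 = 0.7500
  class_4: TP=9, FP=0+4+2+3=9, FN=0+1+0+2=3 → 18/30 = 0.6000
Highest is class 'class_0' with F1 score = 0.842.

0.842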